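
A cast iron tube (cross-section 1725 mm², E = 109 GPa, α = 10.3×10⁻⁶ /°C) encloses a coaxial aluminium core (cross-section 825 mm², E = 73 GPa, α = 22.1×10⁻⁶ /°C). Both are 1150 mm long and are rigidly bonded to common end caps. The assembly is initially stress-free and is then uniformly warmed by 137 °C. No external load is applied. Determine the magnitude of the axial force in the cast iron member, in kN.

P ≈ 73.7 kN (tensile in the cast iron)

Equilibrium of a rigid end plate with no external load gives equal and opposite internal forces ±P in the two members. Since α_{aluminium} > α_{cast iron}, heating drives the aluminium into compression and the cast iron into tension.
Compatibility of the two members (thermal + elastic change equal): (α₁ − α₂)ΔT = P·[1/(A₁E₁) + 1/(A₂E₂)].
|α₁ − α₂|·ΔT = 11.8×10⁻⁶ × 137 = 0.001617.
1/(A₁E₁) + 1/(A₂E₂) = 1/(1725×109×10³) + 1/(825×73×10³) = 2.192×10⁻⁸ N⁻¹.
P = 0.001617 / 2.192×10⁻⁸ = 73740 N = 73.74 kN.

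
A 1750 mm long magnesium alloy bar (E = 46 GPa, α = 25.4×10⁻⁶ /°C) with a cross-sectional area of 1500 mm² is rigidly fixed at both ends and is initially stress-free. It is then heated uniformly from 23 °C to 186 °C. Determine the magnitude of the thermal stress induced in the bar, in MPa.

σ ≈ 190 MPa (compressive)

Because both ends are immovable the net strain is zero, and the suppressed thermal strain is αΔT = 25.4×10⁻⁶ × 163 = 4140.2×10⁻⁶.
The stress required to suppress this strain is σ = Eε = 46×10³ × 4140.2×10⁻⁶ = 190.4 MPa, compressive since the bar is trying to expand.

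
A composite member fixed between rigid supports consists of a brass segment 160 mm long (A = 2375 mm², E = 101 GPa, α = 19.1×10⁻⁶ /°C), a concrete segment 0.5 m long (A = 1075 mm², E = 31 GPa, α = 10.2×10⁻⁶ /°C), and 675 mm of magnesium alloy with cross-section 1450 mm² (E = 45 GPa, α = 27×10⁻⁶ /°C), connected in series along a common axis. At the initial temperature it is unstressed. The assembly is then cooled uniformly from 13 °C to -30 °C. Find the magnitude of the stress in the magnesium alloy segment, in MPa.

σ ≈ 30.1 MPa (tensile)

Free thermal contraction of the whole bar: Σ αᵢΔT Lᵢ = 19.1×10⁻⁶×43×160 + 10.2×10⁻⁶×43×500 + 27×10⁻⁶×43×675 = 1.134 mm.
Since the ends are fixed, an axial force P builds up, equal in every segment, with P · Σ Lᵢ/(AᵢEᵢ) = δ_free.
The series flexibility is Σ Lᵢ/(AᵢEᵢ) = 160/(2375×101×10³) + 500/(1075×31×10³) + 675/(1450×45×10³) = 2.602×10⁻⁵ mm/N.
So P = 1.134 / 2.602×10⁻⁵ = 43.6 kN, tensile.
σ_{magnesium alloy} = P / A = 43600 / 1450 = 30.07 MPa.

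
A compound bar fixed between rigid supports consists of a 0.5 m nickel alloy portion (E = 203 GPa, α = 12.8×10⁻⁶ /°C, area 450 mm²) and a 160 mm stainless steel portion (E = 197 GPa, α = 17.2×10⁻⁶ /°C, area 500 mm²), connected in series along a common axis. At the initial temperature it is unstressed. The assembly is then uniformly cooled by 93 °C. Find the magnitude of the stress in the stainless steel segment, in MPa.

σ ≈ 240 MPa (tensile)

Free thermal contraction of the whole bar: Σ αᵢΔT Lᵢ = 12.8×10⁻⁶×93×500 + 17.2×10⁻⁶×93×160 = 0.8511 mm.
Since the ends are fixed, an axial force P builds up, equal in every segment, with P · Σ Lᵢ/(AᵢEᵢ) = δ_free.
Σ Lᵢ/(AᵢEᵢ) = 500/(450×203×10³) + 160/(500×197×10³) = 7.098×10⁻⁶ mm/N.
Hence P = δ_free / Σ(L/AE) = 0.8511/7.098×10⁻⁶ = 119.9 kN (tensile).
σ_{stainless steel} = P / A = 119900 / 500 = 239.8 MPa.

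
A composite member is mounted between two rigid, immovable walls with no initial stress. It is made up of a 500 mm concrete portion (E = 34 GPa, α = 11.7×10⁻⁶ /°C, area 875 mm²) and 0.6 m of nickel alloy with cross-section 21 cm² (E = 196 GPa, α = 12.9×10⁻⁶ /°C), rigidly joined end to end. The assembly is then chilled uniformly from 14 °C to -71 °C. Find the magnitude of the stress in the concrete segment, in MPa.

If the supports were absent, the total length change would be Σ αᵢΔT Lᵢ = 11.7×10⁻⁶×85×500 + 12.9×10⁻⁶×85×600 = 1.155 mm.
The walls prevent any net length change, so an axial force P (same in every segment) develops. Compatibility: P · Σ Lᵢ/(AᵢEᵢ) = δ_free.
The series flexibility is Σ Lᵢ/(AᵢEᵢ) = 500/(875×34×10³) + 600/(2100×196×10³) = 1.826×10⁻⁵ mm/N.
So P = 1.155 / 1.826×10⁻⁵ = 63.25 kN, tensile.
σ_{concrete} = P / A = 63250 / 875 = 72.28 MPa.

σ ≈ 72.3 MPa (tensile)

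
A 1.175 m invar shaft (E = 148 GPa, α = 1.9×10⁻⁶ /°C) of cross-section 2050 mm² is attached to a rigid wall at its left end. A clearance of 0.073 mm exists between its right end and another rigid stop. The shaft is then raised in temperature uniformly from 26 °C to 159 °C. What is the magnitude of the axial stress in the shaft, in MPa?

Unrestrained expansion: δ_free = αΔT L = 1.9×10⁻⁶ × 133 × 1175 = 0.2969 mm.
The gap closes (δ_free > 0.073 mm) and the wall then resists a further 0.2969 − 0.073 = 0.2239 mm of expansion.
That suppressed elongation corresponds to σ = E·Δ/L = 148×10³ × 0.2239/1175 = 28.2 MPa.

σ ≈ 28.2 MPa (compressive)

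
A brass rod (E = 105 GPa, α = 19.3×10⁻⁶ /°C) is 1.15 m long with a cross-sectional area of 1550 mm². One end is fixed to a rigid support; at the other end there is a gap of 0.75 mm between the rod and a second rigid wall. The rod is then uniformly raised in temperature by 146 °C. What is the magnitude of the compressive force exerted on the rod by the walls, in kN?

Free thermal elongation = αΔT L = 19.3×10⁻⁶ × 146 × 1150 = 3.24 mm.
After closing the 0.75 mm clearance, 3.24 − 0.75 = 2.49 mm of expansion remains to be suppressed by the wall.
That suppressed elongation corresponds to σ = E·Δ/L = 105×10³ × 2.49/1150 = 227.4 MPa.
Force on the wall = σA = 227.4 × 1550 mm² = 352.5 kN.

P ≈ 352 kN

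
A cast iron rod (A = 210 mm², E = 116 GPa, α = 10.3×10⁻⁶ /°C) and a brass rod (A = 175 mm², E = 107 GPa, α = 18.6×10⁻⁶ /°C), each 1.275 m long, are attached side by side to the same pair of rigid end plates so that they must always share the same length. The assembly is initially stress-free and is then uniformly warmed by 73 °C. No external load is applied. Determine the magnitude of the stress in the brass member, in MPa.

σ ≈ 36.7 MPa (compressive)

The brass has the larger α, so on heating it would change length more than the cast iron if both were free. The rigid plates force a common final length, so the brass is put into compression and the cast iron into tension, with equal and opposite forces P (no external load).
Compatibility of the two members (thermal + elastic change equal): (α₁ − α₂)ΔT = P·[1/(A₁E₁) + 1/(A₂E₂)].
|α₁ − α₂|·ΔT = 8.3×10⁻⁶ × 73 = 0.0006059.
1/(A₁E₁) + 1/(A₂E₂) = 1/(210×116×10³) + 1/(175×107×10³) = 9.446×10⁻⁸ N⁻¹.
P = 0.0006059 / 9.446×10⁻⁸ = 6415 N = 6.415 kN.
σ_{brass} = P/A₂ = 6415/175 = 36.66 MPa, compressive.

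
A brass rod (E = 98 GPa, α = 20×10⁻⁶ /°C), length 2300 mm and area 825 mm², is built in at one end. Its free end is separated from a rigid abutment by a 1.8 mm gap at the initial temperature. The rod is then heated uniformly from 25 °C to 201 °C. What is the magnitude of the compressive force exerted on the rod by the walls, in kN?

If the wall were absent the rod would grow by αΔT L = 20×10⁻⁶ × 176 × 2300 = 8.096 mm.
The gap closes (δ_free > 1.8 mm) and the wall then resists a further 8.096 − 1.8 = 6.296 mm of expansion.
That suppressed elongation corresponds to σ = E·Δ/L = 98×10³ × 6.296/2300 = 268.3 MPa.
Force on the wall = σA = 268.3 × 825 mm² = 221.3 kN.

P ≈ 221 kN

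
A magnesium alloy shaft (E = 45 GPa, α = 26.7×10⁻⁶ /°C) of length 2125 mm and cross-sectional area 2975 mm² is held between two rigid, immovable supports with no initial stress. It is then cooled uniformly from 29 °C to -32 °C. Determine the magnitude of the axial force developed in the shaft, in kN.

Full restraint means ε = 0, so the stress is σ = EαΔT = 45×10³ × 26.7×10⁻⁶ × 61 = 73.29 MPa.
P = AEαΔT = 2975 × 45×10³ × 26.7×10⁻⁶ × 61 = 218 kN (tensile).

P ≈ 218 kN (tensile)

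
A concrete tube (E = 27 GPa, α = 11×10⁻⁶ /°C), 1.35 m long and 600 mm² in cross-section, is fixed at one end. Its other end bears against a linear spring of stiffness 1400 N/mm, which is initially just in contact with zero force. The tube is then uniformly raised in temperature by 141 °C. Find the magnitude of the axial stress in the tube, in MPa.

If the spring were absent the tube would lengthen by αΔT L = 11×10⁻⁶ × 141 × 1350 = 2.094 mm.
Let P be the compressive force at the spring. The tube shortens elastically by PL/(AE) and the spring compresses by P/k; together these equal δ_free.
So P = δ_free / [L/(AE) + 1/k] = 2.094 / [ 1350/(600×27×10³) + 1/(1400) ].
P = 2.094 / 0.0007976 = 2625 N.
σ = P/A = 2625/600 = 4.375 MPa.

σ ≈ 4.38 MPa (compressive)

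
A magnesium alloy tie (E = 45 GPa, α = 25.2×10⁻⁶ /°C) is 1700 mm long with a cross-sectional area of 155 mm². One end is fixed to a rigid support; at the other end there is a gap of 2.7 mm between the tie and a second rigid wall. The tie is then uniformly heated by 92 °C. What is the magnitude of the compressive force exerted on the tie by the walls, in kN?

If the wall were absent the tie would grow by αΔT L = 25.2×10⁻⁶ × 92 × 1700 = 3.941 mm.
The gap closes (δ_free > 2.7 mm) and the wall then resists a further 3.941 − 2.7 = 1.241 mm of expansion.
So σ = E(δ_free − g)/L = 45×10³ × 1.241/1700 = 32.86 MPa.
P = σA = 32.86 × 155 = 5.093 kN.

P ≈ 5.09 kN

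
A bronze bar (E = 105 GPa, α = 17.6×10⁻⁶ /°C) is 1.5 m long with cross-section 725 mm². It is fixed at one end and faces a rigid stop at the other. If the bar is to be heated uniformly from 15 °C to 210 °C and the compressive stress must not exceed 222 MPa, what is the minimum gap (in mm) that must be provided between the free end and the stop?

g ≈ 1.98 mm

Free expansion if unrestrained: δ_free = αΔT L = 17.6×10⁻⁶ × 195 × 1500 = 5.148 mm.
At the allowable stress the elastic shortening the wall may impose is σL/E = 222 × 1500 / (105×10³) = 3.171 mm.
So the gap has to take up the difference, g_min = δ_free − σL/E = 5.148 − 3.171 = 1.977 mm.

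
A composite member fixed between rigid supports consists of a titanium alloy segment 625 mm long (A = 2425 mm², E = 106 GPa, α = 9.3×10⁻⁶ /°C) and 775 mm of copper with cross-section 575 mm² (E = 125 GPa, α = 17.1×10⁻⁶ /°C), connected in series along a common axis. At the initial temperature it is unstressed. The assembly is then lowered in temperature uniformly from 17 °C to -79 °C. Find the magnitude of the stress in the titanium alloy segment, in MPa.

σ ≈ 57.1 MPa (tensile)

With the walls removed the bar would change length by δ_free = Σ αᵢΔT Lᵢ = 9.3×10⁻⁶×96×625 + 17.1×10⁻⁶×96×775 = 1.83 mm.
The rigid supports impose zero overall length change; the single axial force P common to all segments must satisfy P Σ Lᵢ/(AᵢEᵢ) = δ_free.
Σ Lᵢ/(AᵢEᵢ) = 625/(2425×106×10³) + 775/(575×125×10³) = 1.321×10⁻⁵ mm/N.
Hence P = δ_free / Σ(L/AE) = 1.83/1.321×10⁻⁵ = 138.5 kN (tensile).
σ_{titanium alloy} = P / A = 138500 / 2425 = 57.12 MPa.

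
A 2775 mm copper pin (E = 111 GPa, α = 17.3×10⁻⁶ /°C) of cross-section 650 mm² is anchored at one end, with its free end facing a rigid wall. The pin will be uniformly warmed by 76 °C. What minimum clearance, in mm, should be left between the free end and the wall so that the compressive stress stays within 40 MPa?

g ≈ 2.65 mm

Free expansion if unrestrained: δ_free = αΔT L = 17.3×10⁻⁶ × 76 × 2775 = 3.649 mm.
A stress of 40 MPa corresponds to the wall pushing the pin back by σL/E = 40×2775/(111×10³) = 1 mm.
So the gap has to take up the difference, g_min = δ_free − σL/E = 3.649 − 1 = 2.649 mm.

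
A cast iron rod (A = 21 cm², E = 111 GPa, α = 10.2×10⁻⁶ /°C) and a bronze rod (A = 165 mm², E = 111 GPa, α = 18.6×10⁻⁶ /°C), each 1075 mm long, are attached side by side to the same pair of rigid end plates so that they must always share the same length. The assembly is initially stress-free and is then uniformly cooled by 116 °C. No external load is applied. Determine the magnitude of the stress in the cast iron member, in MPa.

σ ≈ 7.88 MPa (compressive)

Equilibrium of a rigid end plate with no external load gives equal and opposite internal forces ±P in the two members. Since α_{bronze} > α_{cast iron}, cooling drives the bronze into tension and the cast iron into compression.
Setting the final lengths equal and cancelling L: (α₁ − α₂)ΔT = P/(A₁E₁) + P/(A₂E₂).
|α₁ − α₂|·ΔT = 8.4×10⁻⁶ × 116 = 0.0009744.
1/(A₁E₁) + 1/(A₂E₂) = 1/(2100×111×10³) + 1/(165×111×10³) = 5.889×10⁻⁸ N⁻¹.
P = 0.0009744 / 5.889×10⁻⁸ = 16550 N = 16.55 kN.
σ_{cast iron} = P/A₁ = 16550/2100 = 7.879 MPa, compressive.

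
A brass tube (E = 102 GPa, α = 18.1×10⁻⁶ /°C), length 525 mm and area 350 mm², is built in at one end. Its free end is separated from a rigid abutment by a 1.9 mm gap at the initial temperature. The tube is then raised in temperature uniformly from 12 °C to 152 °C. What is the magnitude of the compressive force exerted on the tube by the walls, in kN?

P ≈ 0 kN

Unrestrained expansion: δ_free = αΔT L = 18.1×10⁻⁶ × 140 × 525 = 1.33 mm.
This is smaller than the 1.9 mm clearance, so the tube expands freely without reaching the stop — the stress is zero.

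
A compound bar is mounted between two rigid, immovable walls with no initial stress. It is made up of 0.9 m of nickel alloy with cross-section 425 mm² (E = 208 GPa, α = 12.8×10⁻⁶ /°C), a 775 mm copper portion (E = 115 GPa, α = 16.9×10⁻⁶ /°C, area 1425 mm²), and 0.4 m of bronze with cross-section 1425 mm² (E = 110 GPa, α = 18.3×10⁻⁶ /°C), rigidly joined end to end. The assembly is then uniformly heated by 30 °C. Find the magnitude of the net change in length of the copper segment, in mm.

|ΔL| ≈ 0.133 mm

Free thermal expansion of the whole bar: Σ αᵢΔT Lᵢ = 12.8×10⁻⁶×30×900 + 16.9×10⁻⁶×30×775 + 18.3×10⁻⁶×30×400 = 0.9581 mm.
Since the ends are fixed, an axial force P builds up, equal in every segment, with P · Σ Lᵢ/(AᵢEᵢ) = δ_free.
Σ Lᵢ/(AᵢEᵢ) = 900/(425×208×10³) + 775/(1425×115×10³) + 400/(1425×110×10³) = 1.746×10⁻⁵ mm/N.
Hence P = δ_free / Σ(L/AE) = 0.9581/1.746×10⁻⁵ = 54.87 kN (compressive).
For the copper segment, free thermal change = 16.9×10⁻⁶×30×775 = 0.3929 mm and elastic change from P = 54870×775/(1425×115×10³) = 0.2595 mm; these oppose, so the net change is 0.133 mm (segment lengthens).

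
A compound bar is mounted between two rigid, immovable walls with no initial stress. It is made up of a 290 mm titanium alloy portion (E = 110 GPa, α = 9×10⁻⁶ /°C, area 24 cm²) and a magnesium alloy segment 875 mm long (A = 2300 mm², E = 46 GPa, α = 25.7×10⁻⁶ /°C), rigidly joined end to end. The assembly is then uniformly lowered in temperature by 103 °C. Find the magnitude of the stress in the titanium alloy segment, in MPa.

If the supports were absent, the total length change would be Σ αᵢΔT Lᵢ = 9×10⁻⁶×103×290 + 25.7×10⁻⁶×103×875 = 2.585 mm.
Since the ends are fixed, an axial force P builds up, equal in every segment, with P · Σ Lᵢ/(AᵢEᵢ) = δ_free.
Σ Lᵢ/(AᵢEᵢ) = 290/(2400×110×10³) + 875/(2300×46×10³) = 9.369×10⁻⁶ mm/N.
So P = 2.585 / 9.369×10⁻⁶ = 275.9 kN, tensile.
σ_{titanium alloy} = P / A = 275900 / 2400 = 115 MPa.

σ ≈ 115 MPa (tensile)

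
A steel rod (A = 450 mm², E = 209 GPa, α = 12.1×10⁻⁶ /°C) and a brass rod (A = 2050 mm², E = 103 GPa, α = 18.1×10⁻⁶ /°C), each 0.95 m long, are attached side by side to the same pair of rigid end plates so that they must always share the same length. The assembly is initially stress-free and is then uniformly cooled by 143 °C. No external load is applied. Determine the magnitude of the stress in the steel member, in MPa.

σ ≈ 124 MPa (compressive)

Both members must finish at the same length. With the larger α, the brass tends to over-contract; the plates restrain it, putting the brass in tension and the steel in compression. With no external load the two internal forces are equal and opposite, magnitude P.
Setting the final lengths equal and cancelling L: (α₁ − α₂)ΔT = P/(A₁E₁) + P/(A₂E₂).
|α₁ − α₂|·ΔT = 6×10⁻⁶ × 143 = 0.000858.
1/(A₁E₁) + 1/(A₂E₂) = 1/(450×209×10³) + 1/(2050×103×10³) = 1.537×10⁻⁸ N⁻¹.
So P = 0.000858 / 1.537×10⁻⁸ = 55.83 kN.
σ_{steel} = P/A₁ = 55830/450 = 124.1 MPa, compressive.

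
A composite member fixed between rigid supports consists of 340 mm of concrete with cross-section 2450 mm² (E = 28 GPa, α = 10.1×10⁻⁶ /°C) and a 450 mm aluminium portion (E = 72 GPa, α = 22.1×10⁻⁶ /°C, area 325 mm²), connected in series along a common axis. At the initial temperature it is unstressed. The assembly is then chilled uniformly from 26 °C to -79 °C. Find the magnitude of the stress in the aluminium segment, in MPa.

Free thermal contraction of the whole bar: Σ αᵢΔT Lᵢ = 10.1×10⁻⁶×105×340 + 22.1×10⁻⁶×105×450 = 1.405 mm.
The walls prevent any net length change, so an axial force P (same in every segment) develops. Compatibility: P · Σ Lᵢ/(AᵢEᵢ) = δ_free.
The series flexibility is Σ Lᵢ/(AᵢEᵢ) = 340/(2450×28×10³) + 450/(325×72×10³) = 2.419×10⁻⁵ mm/N.
P = 1.405 / 2.419×10⁻⁵ = 58080 N = 58.08 kN, tensile.
σ_{aluminium} = P / A = 58080 / 325 = 178.7 MPa.

σ ≈ 179 MPa (tensile)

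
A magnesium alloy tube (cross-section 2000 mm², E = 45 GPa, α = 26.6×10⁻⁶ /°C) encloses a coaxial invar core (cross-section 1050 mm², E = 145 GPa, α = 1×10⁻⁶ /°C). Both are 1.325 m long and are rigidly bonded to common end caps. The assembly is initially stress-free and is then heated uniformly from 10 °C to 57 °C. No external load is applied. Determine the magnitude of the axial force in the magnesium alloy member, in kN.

P ≈ 68.1 kN (compressive in the magnesium alloy)

The magnesium alloy has the larger α, so on heating it would change length more than the invar if both were free. The rigid plates force a common final length, so the magnesium alloy is put into compression and the invar into tension, with equal and opposite forces P (no external load).
Setting the final lengths equal and cancelling L: (α₁ − α₂)ΔT = P/(A₁E₁) + P/(A₂E₂).
|α₁ − α₂|·ΔT = 25.6×10⁻⁶ × 47 = 0.001203.
1/(A₁E₁) + 1/(A₂E₂) = 1/(2000×45×10³) + 1/(1050×145×10³) = 1.768×10⁻⁸ N⁻¹.
P = 0.001203 / 1.768×10⁻⁸ = 68060 N = 68.06 kN.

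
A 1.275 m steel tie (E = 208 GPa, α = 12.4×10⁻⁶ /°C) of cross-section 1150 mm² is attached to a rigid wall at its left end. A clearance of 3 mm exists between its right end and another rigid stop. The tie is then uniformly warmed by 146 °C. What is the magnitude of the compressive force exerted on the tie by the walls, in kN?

If the wall were absent the tie would grow by αΔT L = 12.4×10⁻⁶ × 146 × 1275 = 2.308 mm.
Since δ_free = 2.31 mm is less than the 3 mm gap, the tie never touches the wall. No axial force develops.

P ≈ 0 kN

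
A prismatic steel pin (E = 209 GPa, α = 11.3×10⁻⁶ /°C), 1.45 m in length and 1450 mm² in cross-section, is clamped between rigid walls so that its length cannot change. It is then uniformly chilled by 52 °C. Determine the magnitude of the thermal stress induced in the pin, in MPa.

σ ≈ 123 MPa (tensile)

With length fixed, the mechanical strain must cancel the thermal strain αΔT = 11.3×10⁻⁶ × 52 = 587.6×10⁻⁶.
The stress required to suppress this strain is σ = Eε = 209×10³ × 587.6×10⁻⁶ = 122.8 MPa, tensile since the pin is trying to contract.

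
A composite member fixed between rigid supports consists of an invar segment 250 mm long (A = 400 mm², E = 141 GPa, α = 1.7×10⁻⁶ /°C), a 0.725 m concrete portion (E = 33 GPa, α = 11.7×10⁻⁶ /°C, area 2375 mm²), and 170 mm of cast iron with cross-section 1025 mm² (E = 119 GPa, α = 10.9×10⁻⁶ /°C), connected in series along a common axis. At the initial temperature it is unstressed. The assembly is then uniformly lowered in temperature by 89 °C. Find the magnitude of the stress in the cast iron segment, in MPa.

σ ≈ 62 MPa (tensile)

If the supports were absent, the total length change would be Σ αᵢΔT Lᵢ = 1.7×10⁻⁶×89×250 + 11.7×10⁻⁶×89×725 + 10.9×10⁻⁶×89×170 = 0.9577 mm.
The walls prevent any net length change, so an axial force P (same in every segment) develops. Compatibility: P · Σ Lᵢ/(AᵢEᵢ) = δ_free.
The series flexibility is Σ Lᵢ/(AᵢEᵢ) = 250/(400×141×10³) + 725/(2375×33×10³) + 170/(1025×119×10³) = 1.508×10⁻⁵ mm/N.
So P = 0.9577 / 1.508×10⁻⁵ = 63.52 kN, tensile.
σ_{cast iron} = P / A = 63520 / 1025 = 61.97 MPa.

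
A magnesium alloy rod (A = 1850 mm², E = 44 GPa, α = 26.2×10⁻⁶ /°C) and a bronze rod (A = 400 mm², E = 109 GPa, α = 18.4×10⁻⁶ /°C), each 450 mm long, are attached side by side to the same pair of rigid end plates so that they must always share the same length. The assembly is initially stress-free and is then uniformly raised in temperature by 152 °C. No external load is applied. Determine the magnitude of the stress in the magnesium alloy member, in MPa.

The magnesium alloy has the larger α, so on heating it would change length more than the bronze if both were free. The rigid plates force a common final length, so the magnesium alloy is put into compression and the bronze into tension, with equal and opposite forces P (no external load).
Compatibility of the two members (thermal + elastic change equal): (α₁ − α₂)ΔT = P·[1/(A₁E₁) + 1/(A₂E₂)].
|α₁ − α₂|·ΔT = 7.8×10⁻⁶ × 152 = 0.001186.
1/(A₁E₁) + 1/(A₂E₂) = 1/(1850×44×10³) + 1/(400×109×10³) = 3.522×10⁻⁸ N⁻¹.
P = 0.001186 / 3.522×10⁻⁸ = 33660 N = 33.66 kN.
σ_{magnesium alloy} = P/A₁ = 33660/1850 = 18.2 MPa, compressive.

σ ≈ 18.2 MPa (compressive)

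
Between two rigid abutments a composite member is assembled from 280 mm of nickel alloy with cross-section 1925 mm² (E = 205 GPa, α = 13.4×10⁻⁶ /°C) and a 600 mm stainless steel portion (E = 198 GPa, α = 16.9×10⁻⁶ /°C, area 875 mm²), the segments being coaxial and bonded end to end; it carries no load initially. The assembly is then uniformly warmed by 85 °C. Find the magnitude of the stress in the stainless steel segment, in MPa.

σ ≈ 323 MPa (compressive)

Free thermal expansion of the whole bar: Σ αᵢΔT Lᵢ = 13.4×10⁻⁶×85×280 + 16.9×10⁻⁶×85×600 = 1.181 mm.
The walls prevent any net length change, so an axial force P (same in every segment) develops. Compatibility: P · Σ Lᵢ/(AᵢEᵢ) = δ_free.
The series flexibility is Σ Lᵢ/(AᵢEᵢ) = 280/(1925×205×10³) + 600/(875×198×10³) = 4.173×10⁻⁶ mm/N.
So P = 1.181 / 4.173×10⁻⁶ = 283 kN, compressive.
σ_{stainless steel} = P / A = 283000 / 875 = 323.4 MPa.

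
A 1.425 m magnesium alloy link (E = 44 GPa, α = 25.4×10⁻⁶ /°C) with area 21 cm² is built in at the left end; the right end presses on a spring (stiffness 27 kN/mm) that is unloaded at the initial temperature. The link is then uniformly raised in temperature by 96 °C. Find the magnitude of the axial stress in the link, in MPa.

If the spring were absent the link would lengthen by αΔT L = 25.4×10⁻⁶ × 96 × 1425 = 3.475 mm.
With a force P in the spring, the elastic change of the link is PL/(AE) and that of the spring is P/k; compatibility requires their sum to equal δ_free.
So P = δ_free / [L/(AE) + 1/k] = 3.475 / [ 1425/(2100×44×10³) + 1/(27×10³) ].
P = 3.475 / 5.246×10⁻⁵ = 66240 N.
σ = P/A = 66240/2100 = 31.54 MPa.

σ ≈ 31.5 MPa (compressive)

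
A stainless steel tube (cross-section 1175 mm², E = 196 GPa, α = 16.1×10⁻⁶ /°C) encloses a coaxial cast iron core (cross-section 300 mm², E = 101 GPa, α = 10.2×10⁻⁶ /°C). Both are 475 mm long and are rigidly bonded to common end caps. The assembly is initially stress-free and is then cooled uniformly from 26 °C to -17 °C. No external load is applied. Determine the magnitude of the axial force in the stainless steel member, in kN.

The stainless steel has the larger α, so on cooling it would change length more than the cast iron if both were free. The rigid plates force a common final length, so the stainless steel is put into tension and the cast iron into compression, with equal and opposite forces P (no external load).
Compatibility of the two members (thermal + elastic change equal): (α₁ − α₂)ΔT = P·[1/(A₁E₁) + 1/(A₂E₂)].
|α₁ − α₂|·ΔT = 5.9×10⁻⁶ × 43 = 0.0002537.
1/(A₁E₁) + 1/(A₂E₂) = 1/(1175×196×10³) + 1/(300×101×10³) = 3.735×10⁻⁸ N⁻¹.
So P = 0.0002537 / 3.735×10⁻⁸ = 6.793 kN.

P ≈ 6.79 kN (tensile in the stainless steel)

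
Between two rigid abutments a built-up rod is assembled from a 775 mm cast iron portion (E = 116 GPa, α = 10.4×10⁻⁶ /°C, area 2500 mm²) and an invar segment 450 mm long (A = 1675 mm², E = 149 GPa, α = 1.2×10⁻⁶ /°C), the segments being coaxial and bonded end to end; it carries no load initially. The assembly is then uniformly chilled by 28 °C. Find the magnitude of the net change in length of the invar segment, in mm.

With the walls removed the bar would change length by δ_free = Σ αᵢΔT Lᵢ = 10.4×10⁻⁶×28×775 + 1.2×10⁻⁶×28×450 = 0.2408 mm.
The walls prevent any net length change, so an axial force P (same in every segment) develops. Compatibility: P · Σ Lᵢ/(AᵢEᵢ) = δ_free.
Σ Lᵢ/(AᵢEᵢ) = 775/(2500×116×10³) + 450/(1675×149×10³) = 4.475×10⁻⁶ mm/N.
P = 0.2408 / 4.475×10⁻⁶ = 53800 N = 53.8 kN, tensile.
For the invar segment, free thermal change = 1.2×10⁻⁶×28×450 = 0.01512 mm and elastic change from P = 53800×450/(1675×149×10³) = 0.09701 mm; these oppose, so the net change is 0.0819 mm (segment lengthens).

|ΔL| ≈ 0.0819 mm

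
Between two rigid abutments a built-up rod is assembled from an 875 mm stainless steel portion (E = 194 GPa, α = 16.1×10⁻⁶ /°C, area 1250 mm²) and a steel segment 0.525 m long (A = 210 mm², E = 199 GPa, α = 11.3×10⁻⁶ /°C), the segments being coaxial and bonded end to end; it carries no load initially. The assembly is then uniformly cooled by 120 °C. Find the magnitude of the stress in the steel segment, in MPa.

σ ≈ 707 MPa (tensile)

With the walls removed the bar would change length by δ_free = Σ αᵢΔT Lᵢ = 16.1×10⁻⁶×120×875 + 11.3×10⁻⁶×120×525 = 2.402 mm.
The rigid supports impose zero overall length change; the single axial force P common to all segments must satisfy P Σ Lᵢ/(AᵢEᵢ) = δ_free.
Σ Lᵢ/(AᵢEᵢ) = 875/(1250×194×10³) + 525/(210×199×10³) = 1.617×10⁻⁵ mm/N.
P = 2.402 / 1.617×10⁻⁵ = 148600 N = 148.6 kN, tensile.
σ_{steel} = P / A = 148600 / 210 = 707.4 MPa.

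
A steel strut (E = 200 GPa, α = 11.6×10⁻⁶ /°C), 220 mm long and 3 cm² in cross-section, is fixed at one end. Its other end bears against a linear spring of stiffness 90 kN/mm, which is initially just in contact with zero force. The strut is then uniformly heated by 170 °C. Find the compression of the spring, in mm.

The unrestrained thermal change is αΔT L = 11.6×10⁻⁶ × 170 × 220 = 0.4338 mm.
Let P be the compressive force at the spring. The strut shortens elastically by PL/(AE) and the spring compresses by P/k; together these equal δ_free.
So P = δ_free / [L/(AE) + 1/k] = 0.4338 / [ 220/(300×200×10³) + 1/(90×10³) ].
P = 0.4338 / 1.478×10⁻⁵ = 29360 N.
Spring compression = P/k = 29360/(90×10³) = 0.3262 mm.

δ ≈ 0.326 mm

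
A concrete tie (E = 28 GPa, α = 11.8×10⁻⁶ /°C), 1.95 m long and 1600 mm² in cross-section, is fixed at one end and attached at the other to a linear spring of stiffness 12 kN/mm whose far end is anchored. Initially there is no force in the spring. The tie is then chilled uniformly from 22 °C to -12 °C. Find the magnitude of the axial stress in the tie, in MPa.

σ ≈ 3.85 MPa (tensile)

If the spring were absent the tie would shorten by αΔT L = 11.8×10⁻⁶ × 34 × 1950 = 0.7823 mm.
With a force P in the spring, the elastic change of the tie is PL/(AE) and that of the spring is P/k; compatibility requires their sum to equal δ_free.
So P = δ_free / [L/(AE) + 1/k] = 0.7823 / [ 1950/(1600×28×10³) + 1/(12×10³) ].
P = 0.7823 / 0.0001269 = 6167 N.
σ = P/A = 6167/1600 = 3.854 MPa.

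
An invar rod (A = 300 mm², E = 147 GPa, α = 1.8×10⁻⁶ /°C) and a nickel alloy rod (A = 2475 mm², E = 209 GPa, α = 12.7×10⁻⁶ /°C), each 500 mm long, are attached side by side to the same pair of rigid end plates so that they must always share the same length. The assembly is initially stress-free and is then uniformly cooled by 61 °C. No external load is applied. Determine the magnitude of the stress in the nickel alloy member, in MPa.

The nickel alloy has the larger α, so on cooling it would change length more than the invar if both were free. The rigid plates force a common final length, so the nickel alloy is put into tension and the invar into compression, with equal and opposite forces P (no external load).
Compatibility of the two members (thermal + elastic change equal): (α₁ − α₂)ΔT = P·[1/(A₁E₁) + 1/(A₂E₂)].
|α₁ − α₂|·ΔT = 10.9×10⁻⁶ × 61 = 0.0006649.
1/(A₁E₁) + 1/(A₂E₂) = 1/(300×147×10³) + 1/(2475×209×10³) = 2.461×10⁻⁸ N⁻¹.
P = 0.0006649 / 2.461×10⁻⁸ = 27020 N = 27.02 kN.
σ_{nickel alloy} = P/A₂ = 27020/2475 = 10.92 MPa, tensile.

σ ≈ 10.9 MPa (tensile)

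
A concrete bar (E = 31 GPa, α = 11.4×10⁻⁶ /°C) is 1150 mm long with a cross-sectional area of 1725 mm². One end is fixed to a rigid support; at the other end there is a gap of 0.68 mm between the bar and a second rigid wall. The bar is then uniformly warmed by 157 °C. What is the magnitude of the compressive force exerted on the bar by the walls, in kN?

P ≈ 64.1 kN

Free thermal elongation = αΔT L = 11.4×10⁻⁶ × 157 × 1150 = 2.058 mm.
After closing the 0.68 mm clearance, 2.058 − 0.68 = 1.378 mm of expansion remains to be suppressed by the wall.
That suppressed elongation corresponds to σ = E·Δ/L = 31×10³ × 1.378/1150 = 37.15 MPa.
P = σA = 37.15 × 1725 = 64.09 kN.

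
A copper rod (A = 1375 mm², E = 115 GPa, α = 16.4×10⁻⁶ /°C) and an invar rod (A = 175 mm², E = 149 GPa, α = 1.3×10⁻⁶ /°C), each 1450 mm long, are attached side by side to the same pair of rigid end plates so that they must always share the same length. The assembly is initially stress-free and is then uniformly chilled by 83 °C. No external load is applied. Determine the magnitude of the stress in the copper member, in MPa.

Both members must finish at the same length. With the larger α, the copper tends to over-contract; the plates restrain it, putting the copper in tension and the invar in compression. With no external load the two internal forces are equal and opposite, magnitude P.
Compatibility of the two members (thermal + elastic change equal): (α₁ − α₂)ΔT = P·[1/(A₁E₁) + 1/(A₂E₂)].
|α₁ − α₂|·ΔT = 15.1×10⁻⁶ × 83 = 0.001253.
1/(A₁E₁) + 1/(A₂E₂) = 1/(1375×115×10³) + 1/(175×149×10³) = 4.468×10⁻⁸ N⁻¹.
So P = 0.001253 / 4.468×10⁻⁸ = 28.05 kN.
σ_{copper} = P/A₁ = 28050/1375 = 20.4 MPa, tensile.

σ ≈ 20.4 MPa (tensile)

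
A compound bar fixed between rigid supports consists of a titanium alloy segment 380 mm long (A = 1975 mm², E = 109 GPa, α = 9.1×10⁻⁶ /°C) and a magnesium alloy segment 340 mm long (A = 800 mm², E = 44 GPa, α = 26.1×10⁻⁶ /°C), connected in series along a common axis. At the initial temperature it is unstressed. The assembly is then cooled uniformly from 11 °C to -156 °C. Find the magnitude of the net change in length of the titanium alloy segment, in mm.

|ΔL| ≈ 0.259 mm

Free thermal contraction of the whole bar: Σ αᵢΔT Lᵢ = 9.1×10⁻⁶×167×380 + 26.1×10⁻⁶×167×340 = 2.059 mm.
Since the ends are fixed, an axial force P builds up, equal in every segment, with P · Σ Lᵢ/(AᵢEᵢ) = δ_free.
The series flexibility is Σ Lᵢ/(AᵢEᵢ) = 380/(1975×109×10³) + 340/(800×44×10³) = 1.142×10⁻⁵ mm/N.
P = 2.059 / 1.142×10⁻⁵ = 180300 N = 180.3 kN, tensile.
For the titanium alloy segment, free thermal change = 9.1×10⁻⁶×167×380 = 0.5775 mm and elastic change from P = 180300×380/(1975×109×10³) = 0.3182 mm; these oppose, so the net change is 0.259 mm (segment shortens).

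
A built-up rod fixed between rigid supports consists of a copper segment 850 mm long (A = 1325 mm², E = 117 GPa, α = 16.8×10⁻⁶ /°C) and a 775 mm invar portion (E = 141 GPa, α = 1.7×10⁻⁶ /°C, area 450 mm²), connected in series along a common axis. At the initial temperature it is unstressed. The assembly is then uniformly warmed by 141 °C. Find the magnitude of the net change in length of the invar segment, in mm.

With the walls removed the bar would change length by δ_free = Σ αᵢΔT Lᵢ = 16.8×10⁻⁶×141×850 + 1.7×10⁻⁶×141×775 = 2.199 mm.
Since the ends are fixed, an axial force P builds up, equal in every segment, with P · Σ Lᵢ/(AᵢEᵢ) = δ_free.
Σ Lᵢ/(AᵢEᵢ) = 850/(1325×117×10³) + 775/(450×141×10³) = 1.77×10⁻⁵ mm/N.
P = 2.199 / 1.77×10⁻⁵ = 124300 N = 124.3 kN, compressive.
For the invar segment, free thermal change = 1.7×10⁻⁶×141×775 = 0.1858 mm and elastic change from P = 124300×775/(450×141×10³) = 1.518 mm; these oppose, so the net change is 1.33 mm (segment shortens).

|ΔL| ≈ 1.33 mm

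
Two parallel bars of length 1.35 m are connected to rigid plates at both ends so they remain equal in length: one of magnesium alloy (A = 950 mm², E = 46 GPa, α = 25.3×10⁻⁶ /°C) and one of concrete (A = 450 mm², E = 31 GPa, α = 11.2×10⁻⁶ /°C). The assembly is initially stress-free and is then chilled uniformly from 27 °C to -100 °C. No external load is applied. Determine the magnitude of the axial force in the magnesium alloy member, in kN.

Both members must finish at the same length. With the larger α, the magnesium alloy tends to over-contract; the plates restrain it, putting the magnesium alloy in tension and the concrete in compression. With no external load the two internal forces are equal and opposite, magnitude P.
Compatibility of the two members (thermal + elastic change equal): (α₁ − α₂)ΔT = P·[1/(A₁E₁) + 1/(A₂E₂)].
|α₁ − α₂|·ΔT = 14.1×10⁻⁶ × 127 = 0.001791.
1/(A₁E₁) + 1/(A₂E₂) = 1/(950×46×10³) + 1/(450×31×10³) = 9.457×10⁻⁸ N⁻¹.
So P = 0.001791 / 9.457×10⁻⁸ = 18.94 kN.

P ≈ 18.9 kN (tensile in the magnesium alloy)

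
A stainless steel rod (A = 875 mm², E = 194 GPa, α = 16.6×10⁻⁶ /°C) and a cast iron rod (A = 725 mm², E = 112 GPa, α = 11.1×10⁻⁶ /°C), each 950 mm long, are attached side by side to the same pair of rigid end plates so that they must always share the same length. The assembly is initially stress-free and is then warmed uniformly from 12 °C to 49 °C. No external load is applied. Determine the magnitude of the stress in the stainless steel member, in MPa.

σ ≈ 12.8 MPa (compressive)

Both members must finish at the same length. With the larger α, the stainless steel tends to over-expand; the plates restrain it, putting the stainless steel in compression and the cast iron in tension. With no external load the two internal forces are equal and opposite, magnitude P.
Compatibility of the two members (thermal + elastic change equal): (α₁ − α₂)ΔT = P·[1/(A₁E₁) + 1/(A₂E₂)].
|α₁ − α₂|·ΔT = 5.5×10⁻⁶ × 37 = 0.0002035.
1/(A₁E₁) + 1/(A₂E₂) = 1/(875×194×10³) + 1/(725×112×10³) = 1.821×10⁻⁸ N⁻¹.
So P = 0.0002035 / 1.821×10⁻⁸ = 11.18 kN.
σ_{stainless steel} = P/A₁ = 11180/875 = 12.77 MPa, compressive.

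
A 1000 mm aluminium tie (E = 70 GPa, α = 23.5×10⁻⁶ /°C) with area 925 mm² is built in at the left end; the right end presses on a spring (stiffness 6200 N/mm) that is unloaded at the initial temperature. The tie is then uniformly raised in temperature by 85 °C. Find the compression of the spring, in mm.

If the spring were absent the tie would lengthen by αΔT L = 23.5×10⁻⁶ × 85 × 1000 = 1.997 mm.
With a force P in the spring, the elastic change of the tie is PL/(AE) and that of the spring is P/k; compatibility requires their sum to equal δ_free.
P [ L/(AE) + 1/k ] = δ_free → P [ 1000/(925×70×10³) + 1/(6200) ] = 1.997.
P = 1.997 / 0.0001767 = 11300 N.
Spring compression = P/k = 11300/(6200) = 1.823 mm.

δ ≈ 1.82 mm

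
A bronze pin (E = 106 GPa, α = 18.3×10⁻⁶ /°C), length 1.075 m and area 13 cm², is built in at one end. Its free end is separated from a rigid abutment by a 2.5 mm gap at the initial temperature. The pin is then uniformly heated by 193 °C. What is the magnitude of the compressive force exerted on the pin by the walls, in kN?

Unrestrained expansion: δ_free = αΔT L = 18.3×10⁻⁶ × 193 × 1075 = 3.797 mm.
This exceeds the 2.5 mm gap, so the wall pushes back. The portion of expansion that must be recovered elastically is δ_free − gap = 3.797 − 2.5 = 1.297 mm.
So σ = E(δ_free − g)/L = 106×10³ × 1.297/1075 = 127.9 MPa.
P = σA = 127.9 × 1300 = 166.2 kN.

P ≈ 166 kN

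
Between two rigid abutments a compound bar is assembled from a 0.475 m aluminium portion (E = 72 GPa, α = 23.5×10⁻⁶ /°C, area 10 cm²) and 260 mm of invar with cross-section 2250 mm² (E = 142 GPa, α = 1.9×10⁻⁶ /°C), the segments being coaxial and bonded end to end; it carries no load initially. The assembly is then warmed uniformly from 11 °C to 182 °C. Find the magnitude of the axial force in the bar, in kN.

P ≈ 269 kN (compressive)

With the walls removed the bar would change length by δ_free = Σ αᵢΔT Lᵢ = 23.5×10⁻⁶×171×475 + 1.9×10⁻⁶×171×260 = 1.993 mm.
The walls prevent any net length change, so an axial force P (same in every segment) develops. Compatibility: P · Σ Lᵢ/(AᵢEᵢ) = δ_free.
The series flexibility is Σ Lᵢ/(AᵢEᵢ) = 475/(1000×72×10³) + 260/(2250×142×10³) = 7.411×10⁻⁶ mm/N.
Hence P = δ_free / Σ(L/AE) = 1.993/7.411×10⁻⁶ = 269 kN (compressive).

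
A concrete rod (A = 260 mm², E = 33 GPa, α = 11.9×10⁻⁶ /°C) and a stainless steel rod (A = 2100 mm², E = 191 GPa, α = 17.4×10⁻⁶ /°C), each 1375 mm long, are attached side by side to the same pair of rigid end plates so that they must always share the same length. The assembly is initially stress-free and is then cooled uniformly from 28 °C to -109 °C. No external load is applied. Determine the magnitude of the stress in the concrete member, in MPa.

σ ≈ 24.3 MPa (compressive)

Equilibrium of a rigid end plate with no external load gives equal and opposite internal forces ±P in the two members. Since α_{stainless steel} > α_{concrete}, cooling drives the stainless steel into tension and the concrete into compression.
Setting the final lengths equal and cancelling L: (α₁ − α₂)ΔT = P/(A₁E₁) + P/(A₂E₂).
|α₁ − α₂|·ΔT = 5.5×10⁻⁶ × 137 = 0.0007535.
1/(A₁E₁) + 1/(A₂E₂) = 1/(260×33×10³) + 1/(2100×191×10³) = 1.19×10⁻⁷ N⁻¹.
So P = 0.0007535 / 1.19×10⁻⁷ = 6.33 kN.
σ_{concrete} = P/A₁ = 6330/260 = 24.34 MPa, compressive.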